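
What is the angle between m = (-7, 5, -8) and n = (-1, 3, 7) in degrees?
m·n = -34, |m|² = 138, |n|² = 59
cos θ = -34/√8142 ≈ -0.3768
θ ≈ 112.1°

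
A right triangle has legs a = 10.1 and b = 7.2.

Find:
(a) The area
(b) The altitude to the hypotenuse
(a) Area = ½ab = ½·10.1·7.2 = 36.36
(b) Hypotenuse c = √(10.1² + 7.2²) = √153.85 = 12.4036
    Area = ½·c·h_c  →  h_c = 2·Area/c = 2·36.36/12.4036 = 5.863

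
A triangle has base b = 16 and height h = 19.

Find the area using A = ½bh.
A = ½·16·19 = 152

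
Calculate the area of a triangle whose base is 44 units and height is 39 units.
Area = (1/2) * base * height
Area = (1/2) * 44 * 39
Area = 858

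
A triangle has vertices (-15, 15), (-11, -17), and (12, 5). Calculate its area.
Using the coordinate formula: Area = (1/2)|x₁(y₂-y₃) + x₂(y₃-y₁) + x₃(y₁-y₂)|
Area = (1/2)|(-15)((-17)-5) + (-11)(5-15) + 12(15-(-17))|
Area = (1/2)|(-15)*(-22) + (-11)*(-10) + 12*32|
Area = (1/2)|330 + 110 + 384|
Area = (1/2)*824 = 412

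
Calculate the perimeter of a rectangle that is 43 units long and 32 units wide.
Perimeter = 2 * (length + width)
Perimeter = 2 * (43 + 32)
Perimeter = 2 * 75
Perimeter = 150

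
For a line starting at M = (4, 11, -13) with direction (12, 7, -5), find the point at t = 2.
P(2) = (4 + 12(2), 11 + 7(2), -13 + (-5)(2)) = (28, 25, -23)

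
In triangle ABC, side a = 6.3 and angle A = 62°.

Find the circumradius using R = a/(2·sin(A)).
R = a/(2·sin(A)) = 6.3/(2·sin(62°))
R = 6.3/(2·0.882948) = 6.3/1.765895 = 3.568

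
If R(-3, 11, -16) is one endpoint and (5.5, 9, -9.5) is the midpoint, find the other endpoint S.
S = (2×5.5 - (-3), 2×9 - 11, 2×(-9.5) - (-16)) = (14, 7, -3)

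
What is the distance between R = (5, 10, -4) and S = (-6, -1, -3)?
d = √[(-11)² + (-11)² + (1)²] = √243 = 15.59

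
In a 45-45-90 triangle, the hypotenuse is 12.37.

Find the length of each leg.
In a 45-45-90 triangle, hypotenuse = leg·√2  →  leg = hypotenuse/√2
leg = 12.37/√2 = 8.747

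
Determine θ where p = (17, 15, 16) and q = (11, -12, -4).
p·q = -57, |p|² = 770, |q|² = 281
cos θ = -57/√216370 ≈ -0.1225
θ ≈ 97.04°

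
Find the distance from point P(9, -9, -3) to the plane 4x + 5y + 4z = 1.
d = |4(9) + 5(-9) + 4(-3) - (1)| / √(4² + 5² + 4²) = 22/√57 = 2.914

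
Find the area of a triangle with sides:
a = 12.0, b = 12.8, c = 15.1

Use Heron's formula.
s = (a+b+c)/2 = (12.0+12.8+15.1)/2 = 19.95
A = √(s(s-a)(s-b)(s-c)) = √(19.95·7.95·7.15·4.85)
A = √5499.94 = 74.16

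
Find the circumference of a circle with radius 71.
Circumference = 2 * pi * r
Circumference = 2 * pi * 71
Circumference = 446.11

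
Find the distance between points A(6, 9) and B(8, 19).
Using the distance formula: d = sqrt((x₂-x₁)² + (y₂-y₁)²)
dx = 8 - 6 = 2
dy = 19 - 9 = 10
d = sqrt(2² + 10²) = sqrt(4 + 100) = sqrt(104) = 10.20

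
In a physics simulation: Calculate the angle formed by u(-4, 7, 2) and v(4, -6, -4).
u·v = -66, |u|² = 69, |v|² = 68
cos θ = -66/√4692 ≈ -0.9635
θ ≈ 164.5°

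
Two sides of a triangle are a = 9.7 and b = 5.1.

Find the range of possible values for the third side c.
By the triangle inequality: |a - b| < c < a + b
|9.7 - 5.1| < c < 9.7 + 5.1
4.6 < c < 14.8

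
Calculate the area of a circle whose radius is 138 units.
Area = pi * r²
Area = pi * 138²
Area = pi * 19044
Area = 59828.49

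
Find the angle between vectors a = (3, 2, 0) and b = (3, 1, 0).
a·b = 11, |a|² = 13, |b|² = 10
cos θ = 11/√130 ≈ 0.9648
θ ≈ 15.26°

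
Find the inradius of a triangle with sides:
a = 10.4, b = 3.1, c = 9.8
s = (a+b+c)/2 = (10.4+3.1+9.8)/2 = 11.65
Area = √(s(s-a)(s-b)(s-c)) = √(11.65·1.25·8.55·1.85) = 15.177
r = Area/s = 15.177/11.65 = 1.303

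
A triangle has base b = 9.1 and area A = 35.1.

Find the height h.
A = ½bh  →  h = 2A/b
h = 2·35.1/9.1 = 7.714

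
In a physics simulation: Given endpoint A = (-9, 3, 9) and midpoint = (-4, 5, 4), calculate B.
B = (2×(-4) - (-9), 2×5 - 3, 2×4 - 9) = (1, 7, -1)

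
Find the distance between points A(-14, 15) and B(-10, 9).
Using the distance formula: d = sqrt((x₂-x₁)² + (y₂-y₁)²)
dx = (-10) - (-14) = 4
dy = 9 - 15 = -6
d = sqrt(4² + (-6)²) = sqrt(16 + 36) = sqrt(52) = 7.21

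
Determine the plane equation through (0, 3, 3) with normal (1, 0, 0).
d = n·P = (1)(0) + (0)(3) + (0)(3) = 0
Plane: x = 0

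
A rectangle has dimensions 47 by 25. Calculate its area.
Area = length * width
Area = 47 * 25
Area = 1175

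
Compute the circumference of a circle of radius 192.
Circumference = 2 * pi * r
Circumference = 2 * pi * 192
Circumference = 1206.37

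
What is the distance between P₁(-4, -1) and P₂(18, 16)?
Using the distance formula: d = sqrt((x₂-x₁)² + (y₂-y₁)²)
dx = 18 - (-4) = 22
dy = 16 - (-1) = 17
d = sqrt(22² + 17²) = sqrt(484 + 289) = sqrt(773) = 27.80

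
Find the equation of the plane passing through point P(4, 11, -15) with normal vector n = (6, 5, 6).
d = n·P = (6)(4) + (5)(11) + (6)(-15) = -11
Plane: 6x + 5y + 6z = -11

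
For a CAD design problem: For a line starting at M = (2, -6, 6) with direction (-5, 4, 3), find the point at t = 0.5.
P(0.5) = (2 + (-5)(0.5), -6 + 4(0.5), 6 + 3(0.5)) = (-0.5, -4, 7.5)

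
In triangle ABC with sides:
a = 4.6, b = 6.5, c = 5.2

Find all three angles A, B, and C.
By the law of cosines:
cos(A) = (b² + c² - a²)/(2bc) = 0.711982  →  A = 44.6°
cos(B) = (a² + c² - b²)/(2ac) = 0.124373  →  B = 82.86°
cos(C) = (a² + b² - c²)/(2ab) = 0.608194  →  C = 52.54°
Check: A + B + C = 180.0° ✓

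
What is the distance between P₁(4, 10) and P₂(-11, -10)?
Using the distance formula: d = sqrt((x₂-x₁)² + (y₂-y₁)²)
dx = (-11) - 4 = -15
dy = (-10) - 10 = -20
d = sqrt((-15)² + (-20)²) = sqrt(225 + 400) = sqrt(625) = 25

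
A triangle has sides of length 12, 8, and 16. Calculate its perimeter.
Perimeter = sum of all sides
Perimeter = 12 + 8 + 16
Perimeter = 36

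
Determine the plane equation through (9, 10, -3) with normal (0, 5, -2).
d = n·P = (0)(9) + (5)(10) + (-2)(-3) = 56
Plane: 5y - 2z = 56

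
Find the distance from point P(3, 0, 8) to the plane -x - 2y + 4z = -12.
d = |(-1)(3) + (-2)(0) + 4(8) - (-12)| / √((-1)² + (-2)² + 4²) = 41/√21 = 8.947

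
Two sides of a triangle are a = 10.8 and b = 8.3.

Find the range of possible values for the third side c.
By the triangle inequality: |a - b| < c < a + b
|10.8 - 8.3| < c < 10.8 + 8.3
2.5 < c < 19.1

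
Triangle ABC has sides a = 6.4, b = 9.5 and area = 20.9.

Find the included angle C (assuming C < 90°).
Area = ½ab·sin(C)  →  sin(C) = 2·Area/(ab)
sin(C) = 2·20.9/(6.4·9.5) = 0.687500
C = arcsin(0.687500) = 43.43°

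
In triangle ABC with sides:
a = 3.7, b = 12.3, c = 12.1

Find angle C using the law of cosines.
cos(C) = (a² + b² - c²)/(2ab)
cos(C) = (3.7² + 12.3² - 12.1²)/(2·3.7·12.3) = 18.57/91.02 = 0.204021
C = arccos(0.204021) = 78.23°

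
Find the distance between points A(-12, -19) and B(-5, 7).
Using the distance formula: d = sqrt((x₂-x₁)² + (y₂-y₁)²)
dx = (-5) - (-12) = 7
dy = 7 - (-19) = 26
d = sqrt(7² + 26²) = sqrt(49 + 676) = sqrt(725) = 26.93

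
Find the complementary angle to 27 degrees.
Complementary angles sum to 90 degrees.
Other angle = 90 - 27
Other angle = 63 degrees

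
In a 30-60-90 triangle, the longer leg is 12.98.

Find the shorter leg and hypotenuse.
In a 30-60-90 triangle, sides are in ratio 1 : √3 : 2.
Long leg = short leg·√3  →  short leg = 12.98/√3 = 7.494
Hypotenuse = 2·(short leg) = 2·12.98/√3 = 14.99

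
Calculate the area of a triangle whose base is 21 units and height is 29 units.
Area = (1/2) * base * height
Area = (1/2) * 21 * 29
Area = 304.50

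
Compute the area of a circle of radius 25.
Area = pi * r²
Area = pi * 25²
Area = pi * 625
Area = 1963.50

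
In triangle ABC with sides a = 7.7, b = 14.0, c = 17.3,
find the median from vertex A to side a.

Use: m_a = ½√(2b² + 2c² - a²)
m_a = ½√(2·14.0² + 2·17.3² - 7.7²)
m_a = ½√(392 + 598.58 - 59.29) = ½√931.29 = 15.26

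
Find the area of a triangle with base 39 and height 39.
Area = (1/2) * base * height
Area = (1/2) * 39 * 39
Area = 760.50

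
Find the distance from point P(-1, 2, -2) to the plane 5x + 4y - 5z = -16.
d = |5(-1) + 4(2) + (-5)(-2) - (-16)| / √(5² + 4² + (-5)²) = 29/√66 = 3.57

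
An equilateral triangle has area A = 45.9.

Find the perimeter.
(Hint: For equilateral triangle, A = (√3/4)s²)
A = (√3/4)s²  →  s² = 4A/√3 = 4·45.9/√3 = 106.002
s = 10.2957
Perimeter = 3s = 30.89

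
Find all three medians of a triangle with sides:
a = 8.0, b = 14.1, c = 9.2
Using m_x = ½√(2y² + 2z² - x²):
m_a = ½√(2·14.1² + 2·9.2² - 8.0²) = ½√502.9 = 11.21
m_b = ½√(2·8.0² + 2·9.2² - 14.1²) = ½√98.47 = 4.962
m_c = ½√(2·8.0² + 2·14.1² - 9.2²) = ½√440.98 = 10.5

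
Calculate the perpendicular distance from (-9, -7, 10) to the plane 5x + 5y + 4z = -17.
d = |5(-9) + 5(-7) + 4(10) - (-17)| / √(5² + 5² + 4²) = 23/√66 = 2.831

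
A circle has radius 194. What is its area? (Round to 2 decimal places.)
Area = pi * r²
Area = pi * 194²
Area = pi * 37636
Area = 118236.98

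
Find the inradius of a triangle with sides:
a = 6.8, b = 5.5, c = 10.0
s = (a+b+c)/2 = (6.8+5.5+10.0)/2 = 11.15
Area = √(s(s-a)(s-b)(s-c)) = √(11.15·4.35·5.65·1.15) = 17.7523
r = Area/s = 17.7523/11.15 = 1.592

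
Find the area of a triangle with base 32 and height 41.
Area = (1/2) * base * height
Area = (1/2) * 32 * 41
Area = 656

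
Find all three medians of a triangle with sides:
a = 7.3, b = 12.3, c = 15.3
Using m_x = ½√(2y² + 2z² - x²):
m_a = ½√(2·12.3² + 2·15.3² - 7.3²) = ½√717.47 = 13.39
m_b = ½√(2·7.3² + 2·15.3² - 12.3²) = ½√423.47 = 10.29
m_c = ½√(2·7.3² + 2·12.3² - 15.3²) = ½√175.07 = 6.616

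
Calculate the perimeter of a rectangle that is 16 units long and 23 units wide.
Perimeter = 2 * (length + width)
Perimeter = 2 * (16 + 23)
Perimeter = 2 * 39
Perimeter = 78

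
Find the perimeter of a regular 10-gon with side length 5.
Perimeter = number of sides * side length
Perimeter = 10 * 5
Perimeter = 50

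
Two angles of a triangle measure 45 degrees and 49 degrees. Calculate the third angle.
Sum of angles in a triangle = 180 degrees
Third angle = 180 - 45 - 49
Third angle = 86 degrees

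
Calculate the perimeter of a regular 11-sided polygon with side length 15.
Perimeter = number of sides * side length
Perimeter = 11 * 15
Perimeter = 165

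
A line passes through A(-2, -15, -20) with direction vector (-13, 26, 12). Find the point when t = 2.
P(2) = (-2 + (-13)(2), -15 + 26(2), -20 + 12(2)) = (-28, 37, 4)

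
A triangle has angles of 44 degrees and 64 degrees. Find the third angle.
Sum of angles in a triangle = 180 degrees
Third angle = 180 - 44 - 64
Third angle = 72 degrees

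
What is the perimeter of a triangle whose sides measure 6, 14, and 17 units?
Perimeter = sum of all sides
Perimeter = 6 + 14 + 17
Perimeter = 37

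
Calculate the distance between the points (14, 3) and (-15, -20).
Using the distance formula: d = sqrt((x₂-x₁)² + (y₂-y₁)²)
dx = (-15) - 14 = -29
dy = (-20) - 3 = -23
d = sqrt((-29)² + (-23)²) = sqrt(841 + 529) = sqrt(1370) = 37.01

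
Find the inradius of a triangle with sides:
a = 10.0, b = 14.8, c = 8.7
s = (a+b+c)/2 = (10.0+14.8+8.7)/2 = 16.75
Area = √(s(s-a)(s-b)(s-c)) = √(16.75·6.75·1.95·8.05) = 42.1284
r = Area/s = 42.1284/16.75 = 2.515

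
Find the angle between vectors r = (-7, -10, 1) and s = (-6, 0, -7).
r·s = 35, |r|² = 150, |s|² = 85
cos θ = 35/√12750 ≈ 0.31
θ ≈ 71.94°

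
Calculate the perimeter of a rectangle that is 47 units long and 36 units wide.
Perimeter = 2 * (length + width)
Perimeter = 2 * (47 + 36)
Perimeter = 2 * 83
Perimeter = 166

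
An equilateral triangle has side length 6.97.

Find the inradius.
For an equilateral triangle, r = s/(2√3) where s is the side.
r = 6.97/(2√3) = 6.97/3.464102 = 2.012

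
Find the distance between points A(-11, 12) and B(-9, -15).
Using the distance formula: d = sqrt((x₂-x₁)² + (y₂-y₁)²)
dx = (-9) - (-11) = 2
dy = (-15) - 12 = -27
d = sqrt(2² + (-27)²) = sqrt(4 + 729) = sqrt(733) = 27.07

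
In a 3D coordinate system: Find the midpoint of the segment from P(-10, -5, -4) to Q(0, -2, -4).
Midpoint = ((-10+0)/2, (-5-2)/2, (-4-4)/2) = (-5, -3.5, -4)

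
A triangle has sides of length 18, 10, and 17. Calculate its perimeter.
Perimeter = sum of all sides
Perimeter = 18 + 10 + 17
Perimeter = 45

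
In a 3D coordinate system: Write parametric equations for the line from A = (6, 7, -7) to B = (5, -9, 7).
Direction vector d = B - A = (-1, -16, 14)
x = 6 - t, y = 7 - 16t, z = -7 + 14t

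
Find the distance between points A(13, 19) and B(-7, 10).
Using the distance formula: d = sqrt((x₂-x₁)² + (y₂-y₁)²)
dx = (-7) - 13 = -20
dy = 10 - 19 = -9
d = sqrt((-20)² + (-9)²) = sqrt(400 + 81) = sqrt(481) = 21.93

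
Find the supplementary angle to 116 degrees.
Supplementary angles sum to 180 degrees.
Other angle = 180 - 116
Other angle = 64 degrees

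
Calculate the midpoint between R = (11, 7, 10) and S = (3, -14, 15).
Midpoint = ((11+3)/2, (7-14)/2, (10+15)/2) = (7, -3.5, 12.5)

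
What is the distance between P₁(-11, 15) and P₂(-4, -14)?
Using the distance formula: d = sqrt((x₂-x₁)² + (y₂-y₁)²)
dx = (-4) - (-11) = 7
dy = (-14) - 15 = -29
d = sqrt(7² + (-29)²) = sqrt(49 + 841) = sqrt(890) = 29.83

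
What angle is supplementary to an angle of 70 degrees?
Supplementary angles sum to 180 degrees.
Other angle = 180 - 70
Other angle = 110 degrees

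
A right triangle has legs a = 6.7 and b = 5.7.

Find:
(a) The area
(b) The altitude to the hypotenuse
(a) Area = ½ab = ½·6.7·5.7 = 19.095
(b) Hypotenuse c = √(6.7² + 5.7²) = √77.38 = 8.79659
    Area = ½·c·h_c  →  h_c = 2·Area/c = 2·19.095/8.79659 = 4.341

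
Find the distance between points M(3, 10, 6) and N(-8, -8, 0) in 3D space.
d = √[(-11)² + (-18)² + (-6)²] = √481 = 21.93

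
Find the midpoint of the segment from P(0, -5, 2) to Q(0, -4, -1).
Midpoint = ((0+0)/2, (-5-4)/2, (2-1)/2) = (0, -4.5, 0.5)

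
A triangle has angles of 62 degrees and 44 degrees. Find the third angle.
Sum of angles in a triangle = 180 degrees
Third angle = 180 - 62 - 44
Third angle = 74 degrees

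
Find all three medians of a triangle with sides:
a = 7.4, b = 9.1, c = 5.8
Using m_x = ½√(2y² + 2z² - x²):
m_a = ½√(2·9.1² + 2·5.8² - 7.4²) = ½√178.14 = 6.673
m_b = ½√(2·7.4² + 2·5.8² - 9.1²) = ½√93.99 = 4.847
m_c = ½√(2·7.4² + 2·9.1² - 5.8²) = ½√241.5 = 7.77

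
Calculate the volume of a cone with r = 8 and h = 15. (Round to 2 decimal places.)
Volume = (1/3) * pi * r² * h
Volume = (1/3) * pi * 8² * 15
Volume = (1/3) * pi * 64 * 15
Volume = (1/3) * pi * 960
Volume = 1005.31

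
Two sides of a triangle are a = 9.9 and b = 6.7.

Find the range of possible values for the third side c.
By the triangle inequality: |a - b| < c < a + b
|9.9 - 6.7| < c < 9.9 + 6.7
3.2 < c < 16.6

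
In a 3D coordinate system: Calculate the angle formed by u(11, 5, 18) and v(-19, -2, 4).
u·v = -147, |u|² = 470, |v|² = 381
cos θ = -147/√179070 ≈ -0.3474
θ ≈ 110.3°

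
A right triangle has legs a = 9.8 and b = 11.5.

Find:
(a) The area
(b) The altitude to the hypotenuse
(a) Area = ½ab = ½·9.8·11.5 = 56.35
(b) Hypotenuse c = √(9.8² + 11.5²) = √228.29 = 15.1093
    Area = ½·c·h_c  →  h_c = 2·Area/c = 2·56.35/15.1093 = 7.459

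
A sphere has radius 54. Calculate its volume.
Volume = (4/3) * pi * r³
Volume = (4/3) * pi * 54³
Volume = (4/3) * pi * 157464
Volume = 659583.66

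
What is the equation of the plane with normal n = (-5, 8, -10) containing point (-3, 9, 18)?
d = n·P = (-5)(-3) + (8)(9) + (-10)(18) = -93
Plane: -5x + 8y - 10z = -93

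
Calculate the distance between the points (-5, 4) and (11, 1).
Using the distance formula: d = sqrt((x₂-x₁)² + (y₂-y₁)²)
dx = 11 - (-5) = 16
dy = 1 - 4 = -3
d = sqrt(16² + (-3)²) = sqrt(256 + 9) = sqrt(265) = 16.28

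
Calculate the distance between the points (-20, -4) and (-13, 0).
Using the distance formula: d = sqrt((x₂-x₁)² + (y₂-y₁)²)
dx = (-13) - (-20) = 7
dy = 0 - (-4) = 4
d = sqrt(7² + 4²) = sqrt(49 + 16) = sqrt(65) = 8.06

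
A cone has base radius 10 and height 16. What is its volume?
Volume = (1/3) * pi * r² * h
Volume = (1/3) * pi * 10² * 16
Volume = (1/3) * pi * 100 * 16
Volume = (1/3) * pi * 1600
Volume = 1675.52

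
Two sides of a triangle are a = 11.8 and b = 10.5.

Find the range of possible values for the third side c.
By the triangle inequality: |a - b| < c < a + b
|11.8 - 10.5| < c < 11.8 + 10.5
1.3 < c < 22.3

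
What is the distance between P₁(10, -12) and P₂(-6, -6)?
Using the distance formula: d = sqrt((x₂-x₁)² + (y₂-y₁)²)
dx = (-6) - 10 = -16
dy = (-6) - (-12) = 6
d = sqrt((-16)² + 6²) = sqrt(256 + 36) = sqrt(292) = 17.09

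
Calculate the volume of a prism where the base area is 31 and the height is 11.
Volume = base area * height
Volume = 31 * 11
Volume = 341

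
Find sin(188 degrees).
sin(188 degrees) = -0.1392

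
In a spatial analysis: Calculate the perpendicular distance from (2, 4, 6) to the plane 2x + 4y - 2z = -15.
d = |2(2) + 4(4) + (-2)(6) - (-15)| / √(2² + 4² + (-2)²) = 23/√24 = 4.695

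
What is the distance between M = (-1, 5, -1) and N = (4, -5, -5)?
d = √[(5)² + (-10)² + (-4)²] = √141 = 11.87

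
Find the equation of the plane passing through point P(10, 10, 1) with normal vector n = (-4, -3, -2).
d = n·P = (-4)(10) + (-3)(10) + (-2)(1) = -72
Plane: -4x - 3y - 2z = -72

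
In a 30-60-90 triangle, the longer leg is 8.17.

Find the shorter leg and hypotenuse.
In a 30-60-90 triangle, sides are in ratio 1 : √3 : 2.
Long leg = short leg·√3  →  short leg = 8.17/√3 = 4.717
Hypotenuse = 2·(short leg) = 2·8.17/√3 = 9.434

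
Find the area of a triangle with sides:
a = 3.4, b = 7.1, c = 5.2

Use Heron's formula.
s = (a+b+c)/2 = (3.4+7.1+5.2)/2 = 7.85
A = √(s(s-a)(s-b)(s-c)) = √(7.85·4.45·0.75·2.65)
A = √69.4283 = 8.332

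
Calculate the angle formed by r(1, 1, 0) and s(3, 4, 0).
r·s = 7, |r|² = 2, |s|² = 25
cos θ = 7/√50 ≈ 0.9899
θ ≈ 8.13°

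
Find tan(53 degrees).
tan(53 degrees) = 1.327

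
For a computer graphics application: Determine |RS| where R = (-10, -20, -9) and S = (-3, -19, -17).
d = √[(7)² + (1)² + (-8)²] = √114 = 10.68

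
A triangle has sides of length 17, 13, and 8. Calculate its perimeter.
Perimeter = sum of all sides
Perimeter = 17 + 13 + 8
Perimeter = 38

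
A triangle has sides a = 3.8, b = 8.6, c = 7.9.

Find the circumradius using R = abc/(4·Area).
s = (a+b+c)/2 = 10.15
Area = √(s(s-a)(s-b)(s-c)) = √(10.15·6.35·1.55·2.25) = 14.9926
R = abc/(4·Area) = (3.8·8.6·7.9)/(4·14.9926) = 258.172/59.9704 = 4.305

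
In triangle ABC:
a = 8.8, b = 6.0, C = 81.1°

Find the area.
Using A = ½ab·sin(C):
A = ½·8.8·6.0·sin(81.1°) = ½·52.8·0.987960 = 26.08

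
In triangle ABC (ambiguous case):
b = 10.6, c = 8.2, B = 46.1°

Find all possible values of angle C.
sin(C)/c = sin(B)/b  →  sin(C) = c·sin(B)/b = 8.2·sin(46.1°)/10.6 = 0.557407
C₁ = arcsin(0.557407) = 33.88°,  C₂ = 180° - C₁ = 146.12°
Check C₂: A = 180° - 46.1° - 146.12° = -12.22° ≤ 0, rejected
C = 33.88° (one solution)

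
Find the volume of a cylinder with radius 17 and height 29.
Volume = pi * r² * h
Volume = pi * 17² * 29
Volume = pi * 289 * 29
Volume = pi * 8381
Volume = 26329.69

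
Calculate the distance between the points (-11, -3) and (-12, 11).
Using the distance formula: d = sqrt((x₂-x₁)² + (y₂-y₁)²)
dx = (-12) - (-11) = -1
dy = 11 - (-3) = 14
d = sqrt((-1)² + 14²) = sqrt(1 + 196) = sqrt(197) = 14.04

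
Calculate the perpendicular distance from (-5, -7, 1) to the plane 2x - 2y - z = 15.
d = |2(-5) + (-2)(-7) + (-1)(1) - (15)| / √(2² + (-2)² + (-1)²) = 12/√9 = 4.0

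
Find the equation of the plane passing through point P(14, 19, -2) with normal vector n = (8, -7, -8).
d = n·P = (8)(14) + (-7)(19) + (-8)(-2) = -5
Plane: 8x - 7y - 8z = -5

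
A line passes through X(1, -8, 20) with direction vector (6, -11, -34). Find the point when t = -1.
P(-1) = (1 + 6(-1), -8 + (-11)(-1), 20 + (-34)(-1)) = (-5, 3, 54)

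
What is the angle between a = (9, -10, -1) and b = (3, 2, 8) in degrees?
a·b = -1, |a|² = 182, |b|² = 77
cos θ = -1/√14014 ≈ -0.008447
θ ≈ 90.48°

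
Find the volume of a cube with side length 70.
Volume = s³
Volume = 70³
Volume = 343000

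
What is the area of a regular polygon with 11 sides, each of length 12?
For a regular 11-gon with side length s = 12:
Apothem a = s / (2*tan(pi/11)) = 12 / (2*tan(pi/11)) ≈ 20.4341
Perimeter P = 11 * 12 = 132
Area = (1/2) * P * a = (1/2) * 132 * 20.4341 = 1348.65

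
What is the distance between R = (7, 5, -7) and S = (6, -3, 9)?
d = √[(-1)² + (-8)² + (16)²] = √321 = 17.92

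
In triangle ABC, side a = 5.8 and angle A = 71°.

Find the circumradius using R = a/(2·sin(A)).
R = a/(2·sin(A)) = 5.8/(2·sin(71°))
R = 5.8/(2·0.945519) = 5.8/1.891037 = 3.067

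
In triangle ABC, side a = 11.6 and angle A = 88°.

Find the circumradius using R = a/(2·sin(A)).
R = a/(2·sin(A)) = 11.6/(2·sin(88°))
R = 11.6/(2·0.999391) = 11.6/1.998782 = 5.804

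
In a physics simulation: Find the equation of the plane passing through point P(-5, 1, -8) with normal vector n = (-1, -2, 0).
d = n·P = (-1)(-5) + (-2)(1) + (0)(-8) = 3
Plane: -x - 2y = 3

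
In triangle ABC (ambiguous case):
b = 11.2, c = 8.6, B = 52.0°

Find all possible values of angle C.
sin(C)/c = sin(B)/b  →  sin(C) = c·sin(B)/b = 8.6·sin(52.0°)/11.2 = 0.605080
C₁ = arcsin(0.605080) = 37.23°,  C₂ = 180° - C₁ = 142.77°
Check C₂: A = 180° - 52.0° - 142.77° = -14.77° ≤ 0, rejected
C = 37.23° (one solution)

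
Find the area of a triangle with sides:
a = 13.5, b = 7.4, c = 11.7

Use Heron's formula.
s = (a+b+c)/2 = (13.5+7.4+11.7)/2 = 16.3
A = √(s(s-a)(s-b)(s-c)) = √(16.3·2.8·8.9·4.6)
A = √1868.5 = 43.23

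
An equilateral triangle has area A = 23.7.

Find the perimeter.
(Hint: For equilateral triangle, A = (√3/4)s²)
A = (√3/4)s²  →  s² = 4A/√3 = 4·23.7/√3 = 54.7328
s = 7.39816
Perimeter = 3s = 22.19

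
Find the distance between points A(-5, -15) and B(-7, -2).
Using the distance formula: d = sqrt((x₂-x₁)² + (y₂-y₁)²)
dx = (-7) - (-5) = -2
dy = (-2) - (-15) = 13
d = sqrt((-2)² + 13²) = sqrt(4 + 169) = sqrt(173) = 13.15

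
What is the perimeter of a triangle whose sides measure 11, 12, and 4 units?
Perimeter = sum of all sides
Perimeter = 11 + 12 + 4
Perimeter = 27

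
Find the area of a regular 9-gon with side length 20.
For a regular 9-gon with side length s = 20:
Apothem a = s / (2*tan(pi/9)) = 20 / (2*tan(pi/9)) ≈ 27.4748
Perimeter P = 9 * 20 = 180
Area = (1/2) * P * a = (1/2) * 180 * 27.4748 = 2472.73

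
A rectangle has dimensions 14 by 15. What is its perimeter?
Perimeter = 2 * (length + width)
Perimeter = 2 * (14 + 15)
Perimeter = 2 * 29
Perimeter = 58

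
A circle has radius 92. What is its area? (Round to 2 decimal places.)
Area = pi * r²
Area = pi * 92²
Area = pi * 8464
Area = 26590.44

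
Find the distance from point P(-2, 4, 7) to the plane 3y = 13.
d = |0(-2) + 3(4) + 0(7) - (13)| / √(0² + 3² + 0²) = 1/√9 = 0.3333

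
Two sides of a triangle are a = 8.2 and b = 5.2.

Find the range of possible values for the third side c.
By the triangle inequality: |a - b| < c < a + b
|8.2 - 5.2| < c < 8.2 + 5.2
3 < c < 13.4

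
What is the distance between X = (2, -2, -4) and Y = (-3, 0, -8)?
d = √[(-5)² + (2)² + (-4)²] = √45 = 6.708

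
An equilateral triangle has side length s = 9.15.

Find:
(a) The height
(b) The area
(a) Height h = s·√3/2 = 9.15·√3/2 = 7.924
(b) Area = (√3/4)·s² = (√3/4)·9.15² = (√3/4)·83.7225 = 36.25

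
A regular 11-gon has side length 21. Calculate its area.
For a regular 11-gon with side length s = 21:
Apothem a = s / (2*tan(pi/11)) = 21 / (2*tan(pi/11)) ≈ 35.7597
Perimeter P = 11 * 21 = 231
Area = (1/2) * P * a = (1/2) * 231 * 35.7597 = 4130.25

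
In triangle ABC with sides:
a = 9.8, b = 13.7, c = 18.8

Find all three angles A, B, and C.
By the law of cosines:
cos(A) = (b² + c² - a²)/(2bc) = 0.864051  →  A = 30.23°
cos(B) = (a² + c² - b²)/(2ac) = 0.710459  →  B = 44.73°
cos(C) = (a² + b² - c²)/(2ab) = -0.259608  →  C = 105°
Check: A + B + C = 180.0° ✓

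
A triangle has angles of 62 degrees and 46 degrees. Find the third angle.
Sum of angles in a triangle = 180 degrees
Third angle = 180 - 62 - 46
Third angle = 72 degrees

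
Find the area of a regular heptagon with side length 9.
For a regular 7-gon with side length s = 9:
Apothem a = s / (2*tan(pi/7)) = 9 / (2*tan(pi/7)) ≈ 9.3443
Perimeter P = 7 * 9 = 63
Area = (1/2) * P * a = (1/2) * 63 * 9.3443 = 294.35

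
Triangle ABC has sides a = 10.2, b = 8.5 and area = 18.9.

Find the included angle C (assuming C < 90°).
Area = ½ab·sin(C)  →  sin(C) = 2·Area/(ab)
sin(C) = 2·18.9/(10.2·8.5) = 0.435986
C = arcsin(0.435986) = 25.85°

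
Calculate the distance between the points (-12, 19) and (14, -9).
Using the distance formula: d = sqrt((x₂-x₁)² + (y₂-y₁)²)
dx = 14 - (-12) = 26
dy = (-9) - 19 = -28
d = sqrt(26² + (-28)²) = sqrt(676 + 784) = sqrt(1460) = 38.21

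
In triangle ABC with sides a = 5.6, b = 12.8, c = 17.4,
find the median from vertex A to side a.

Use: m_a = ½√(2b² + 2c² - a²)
m_a = ½√(2·12.8² + 2·17.4² - 5.6²)
m_a = ½√(327.68 + 605.52 - 31.36) = ½√901.84 = 15.02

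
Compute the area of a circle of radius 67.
Area = pi * r²
Area = pi * 67²
Area = pi * 4489
Area = 14102.61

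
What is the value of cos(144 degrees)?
cos(144 degrees) = -0.809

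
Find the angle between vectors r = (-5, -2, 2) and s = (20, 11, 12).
r·s = -98, |r|² = 33, |s|² = 665
cos θ = -98/√21945 ≈ -0.6615
θ ≈ 131.4°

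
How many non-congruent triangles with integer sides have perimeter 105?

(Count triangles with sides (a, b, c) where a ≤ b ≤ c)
With a ≤ b ≤ c and a + b + c = 105, the triangle inequality a + b > c gives c < 105/2, so c ≤ 52.
Iterate a from 1 to ⌊p/3⌋ = 35; for each a, b ranges from a to ⌊(p−a)/2⌋ with c = p − a − b, keeping only c ≥ b.
Triples: (1, 52, 52), (2, 51, 52), (3, 50, 52), …
Count = 243 triangles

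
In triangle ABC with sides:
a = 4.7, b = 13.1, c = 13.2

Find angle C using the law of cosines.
cos(C) = (a² + b² - c²)/(2ab)
cos(C) = (4.7² + 13.1² - 13.2²)/(2·4.7·13.1) = 19.46/123.14 = 0.158032
C = arccos(0.158032) = 80.91°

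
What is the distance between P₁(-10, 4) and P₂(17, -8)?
Using the distance formula: d = sqrt((x₂-x₁)² + (y₂-y₁)²)
dx = 17 - (-10) = 27
dy = (-8) - 4 = -12
d = sqrt(27² + (-12)²) = sqrt(729 + 144) = sqrt(873) = 29.55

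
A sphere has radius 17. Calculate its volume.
Volume = (4/3) * pi * r³
Volume = (4/3) * pi * 17³
Volume = (4/3) * pi * 4913
Volume = 20579.53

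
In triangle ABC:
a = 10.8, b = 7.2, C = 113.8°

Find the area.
Using A = ½ab·sin(C):
A = ½·10.8·7.2·sin(113.8°) = ½·77.76·0.914960 = 35.57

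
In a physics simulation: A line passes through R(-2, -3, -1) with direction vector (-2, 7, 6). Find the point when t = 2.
P(2) = (-2 + (-2)(2), -3 + 7(2), -1 + 6(2)) = (-6, 11, 11)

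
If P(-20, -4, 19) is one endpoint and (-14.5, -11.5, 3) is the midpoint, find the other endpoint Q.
Q = (2×(-14.5) - (-20), 2×(-11.5) - (-4), 2×3 - 19) = (-9, -19, -13)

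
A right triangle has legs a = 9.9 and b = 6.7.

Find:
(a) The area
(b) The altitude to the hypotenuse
(a) Area = ½ab = ½·9.9·6.7 = 33.165
(b) Hypotenuse c = √(9.9² + 6.7²) = √142.9 = 11.9541
    Area = ½·c·h_c  →  h_c = 2·Area/c = 2·33.165/11.9541 = 5.549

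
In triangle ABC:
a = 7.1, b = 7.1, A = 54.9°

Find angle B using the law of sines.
sin(B)/b = sin(A)/a
sin(B) = b·sin(A)/a = 7.1·sin(54.9°)/7.1 = 0.818150
B = arcsin(0.818150) = 54.9°  (b ≤ a, so B ≤ A and the acute solution is unique)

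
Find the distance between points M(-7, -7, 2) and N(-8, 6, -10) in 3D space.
d = √[(-1)² + (13)² + (-12)²] = √314 = 17.72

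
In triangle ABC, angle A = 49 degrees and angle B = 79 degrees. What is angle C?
Sum of angles in a triangle = 180 degrees
Third angle = 180 - 49 - 79
Third angle = 52 degrees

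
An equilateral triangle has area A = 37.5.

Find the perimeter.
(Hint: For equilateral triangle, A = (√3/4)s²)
A = (√3/4)s²  →  s² = 4A/√3 = 4·37.5/√3 = 86.6025
s = 9.30605
Perimeter = 3s = 27.92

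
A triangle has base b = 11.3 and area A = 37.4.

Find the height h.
A = ½bh  →  h = 2A/b
h = 2·37.4/11.3 = 6.619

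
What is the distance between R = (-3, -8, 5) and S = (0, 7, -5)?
d = √[(3)² + (15)² + (-10)²] = √334 = 18.28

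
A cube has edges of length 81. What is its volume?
Volume = s³
Volume = 81³
Volume = 531441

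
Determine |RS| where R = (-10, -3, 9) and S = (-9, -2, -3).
d = √[(1)² + (1)² + (-12)²] = √146 = 12.08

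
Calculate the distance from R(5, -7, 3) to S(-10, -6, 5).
d = √[(-15)² + (1)² + (2)²] = √230 = 15.17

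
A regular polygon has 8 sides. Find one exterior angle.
Exterior angle of a regular n-gon = 360/n
Exterior angle = 360/8
Exterior angle = 45 degrees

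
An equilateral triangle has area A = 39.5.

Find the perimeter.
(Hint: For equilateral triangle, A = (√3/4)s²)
A = (√3/4)s²  →  s² = 4A/√3 = 4·39.5/√3 = 91.2213
s = 9.55099
Perimeter = 3s = 28.65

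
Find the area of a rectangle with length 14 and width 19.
Area = length * width
Area = 14 * 19
Area = 266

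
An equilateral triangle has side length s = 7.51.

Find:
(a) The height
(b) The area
(a) Height h = s·√3/2 = 7.51·√3/2 = 6.504
(b) Area = (√3/4)·s² = (√3/4)·7.51² = (√3/4)·56.4001 = 24.42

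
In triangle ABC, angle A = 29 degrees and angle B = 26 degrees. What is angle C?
Sum of angles in a triangle = 180 degrees
Third angle = 180 - 29 - 26
Third angle = 125 degrees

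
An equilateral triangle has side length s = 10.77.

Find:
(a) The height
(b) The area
(a) Height h = s·√3/2 = 10.77·√3/2 = 9.327
(b) Area = (√3/4)·s² = (√3/4)·10.77² = (√3/4)·115.993 = 50.23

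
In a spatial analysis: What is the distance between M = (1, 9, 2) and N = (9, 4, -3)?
d = √[(8)² + (-5)² + (-5)²] = √114 = 10.68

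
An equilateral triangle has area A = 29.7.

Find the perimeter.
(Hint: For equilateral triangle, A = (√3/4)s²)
A = (√3/4)s²  →  s² = 4A/√3 = 4·29.7/√3 = 68.5892
s = 8.28186
Perimeter = 3s = 24.85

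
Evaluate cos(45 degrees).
cos(45 degrees) = sqrt(2)/2
Decimal approximation: 0.7071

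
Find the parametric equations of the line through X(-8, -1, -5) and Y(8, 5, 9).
Direction vector d = Y - X = (16, 6, 14)
x = -8 + 16t, y = -1 + 6t, z = -5 + 14t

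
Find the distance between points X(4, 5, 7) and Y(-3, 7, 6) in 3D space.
d = √[(-7)² + (2)² + (-1)²] = √54 = 7.348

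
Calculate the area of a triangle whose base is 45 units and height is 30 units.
Area = (1/2) * base * height
Area = (1/2) * 45 * 30
Area = 675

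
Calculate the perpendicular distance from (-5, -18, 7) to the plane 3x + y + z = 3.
d = |3(-5) + 1(-18) + 1(7) - (3)| / √(3² + 1² + 1²) = 29/√11 = 8.744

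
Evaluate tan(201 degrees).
tan(201 degrees) = 0.3839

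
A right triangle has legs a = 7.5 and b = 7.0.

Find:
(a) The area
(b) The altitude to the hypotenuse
(a) Area = ½ab = ½·7.5·7.0 = 26.25
(b) Hypotenuse c = √(7.5² + 7.0²) = √105.25 = 10.2591
    Area = ½·c·h_c  →  h_c = 2·Area/c = 2·26.25/10.2591 = 5.117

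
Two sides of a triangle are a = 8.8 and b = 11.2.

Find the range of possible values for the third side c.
By the triangle inequality: |a - b| < c < a + b
|8.8 - 11.2| < c < 8.8 + 11.2
2.4 < c < 20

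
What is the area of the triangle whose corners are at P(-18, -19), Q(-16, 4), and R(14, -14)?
Using the coordinate formula: Area = (1/2)|x₁(y₂-y₃) + x₂(y₃-y₁) + x₃(y₁-y₂)|
Area = (1/2)|(-18)(4-(-14)) + (-16)((-14)-(-19)) + 14((-19)-4)|
Area = (1/2)|(-18)*18 + (-16)*5 + 14*(-23)|
Area = (1/2)|(-324) + (-80) + (-322)|
Area = (1/2)*726 = 363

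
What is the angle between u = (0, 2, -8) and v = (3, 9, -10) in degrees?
u·v = 98, |u|² = 68, |v|² = 190
cos θ = 98/√12920 ≈ 0.8622
θ ≈ 30.44°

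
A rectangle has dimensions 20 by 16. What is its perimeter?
Perimeter = 2 * (length + width)
Perimeter = 2 * (20 + 16)
Perimeter = 2 * 36
Perimeter = 72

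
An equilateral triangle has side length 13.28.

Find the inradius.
For an equilateral triangle, r = s/(2√3) where s is the side.
r = 13.28/(2√3) = 13.28/3.464102 = 3.834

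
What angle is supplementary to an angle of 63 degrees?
Supplementary angles sum to 180 degrees.
Other angle = 180 - 63
Other angle = 117 degrees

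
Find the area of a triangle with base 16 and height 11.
Area = (1/2) * base * height
Area = (1/2) * 16 * 11
Area = 88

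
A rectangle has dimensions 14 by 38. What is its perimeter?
Perimeter = 2 * (length + width)
Perimeter = 2 * (14 + 38)
Perimeter = 2 * 52
Perimeter = 104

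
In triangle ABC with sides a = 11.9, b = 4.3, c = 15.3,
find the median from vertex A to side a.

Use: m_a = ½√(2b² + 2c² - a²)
m_a = ½√(2·4.3² + 2·15.3² - 11.9²)
m_a = ½√(36.98 + 468.18 - 141.61) = ½√363.55 = 9.533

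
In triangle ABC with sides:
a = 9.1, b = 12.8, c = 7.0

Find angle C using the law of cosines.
cos(C) = (a² + b² - c²)/(2ab)
cos(C) = (9.1² + 12.8² - 7.0²)/(2·9.1·12.8) = 197.65/232.96 = 0.848429
C = arccos(0.848429) = 31.96°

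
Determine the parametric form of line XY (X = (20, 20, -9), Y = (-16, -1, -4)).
Direction vector d = Y - X = (-36, -21, 5)
x = 20 - 36t, y = 20 - 21t, z = -9 + 5t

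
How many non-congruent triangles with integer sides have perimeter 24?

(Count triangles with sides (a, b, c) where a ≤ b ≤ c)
With a ≤ b ≤ c and a + b + c = 24, the triangle inequality a + b > c gives c < 24/2, so c ≤ 11.
Iterate a from 1 to ⌊p/3⌋ = 8; for each a, b ranges from a to ⌊(p−a)/2⌋ with c = p − a − b, keeping only c ≥ b.
Triples: (2, 11, 11), (3, 10, 11), (4, 9, 11), …
Count = 12 triangles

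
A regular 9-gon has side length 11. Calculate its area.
For a regular 9-gon with side length s = 11:
Apothem a = s / (2*tan(pi/9)) = 11 / (2*tan(pi/9)) ≈ 15.1111
Perimeter P = 9 * 11 = 99
Area = (1/2) * P * a = (1/2) * 99 * 15.1111 = 748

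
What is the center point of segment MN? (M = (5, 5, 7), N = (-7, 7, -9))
Midpoint = ((5-7)/2, (5+7)/2, (7-9)/2) = (-1, 6, -1)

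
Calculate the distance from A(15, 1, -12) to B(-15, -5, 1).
d = √[(-30)² + (-6)² + (13)²] = √1105 = 33.24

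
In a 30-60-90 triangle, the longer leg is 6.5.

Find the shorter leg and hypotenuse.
In a 30-60-90 triangle, sides are in ratio 1 : √3 : 2.
Long leg = short leg·√3  →  short leg = 6.5/√3 = 3.753
Hypotenuse = 2·(short leg) = 2·6.5/√3 = 7.506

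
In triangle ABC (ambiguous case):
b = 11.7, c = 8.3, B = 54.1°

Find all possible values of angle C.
sin(C)/c = sin(B)/b  →  sin(C) = c·sin(B)/b = 8.3·sin(54.1°)/11.7 = 0.574645
C₁ = arcsin(0.574645) = 35.07°,  C₂ = 180° - C₁ = 144.93°
Check C₂: A = 180° - 54.1° - 144.93° = -19.03° ≤ 0, rejected
C = 35.07° (one solution)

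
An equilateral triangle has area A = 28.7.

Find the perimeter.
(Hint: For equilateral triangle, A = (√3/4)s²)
A = (√3/4)s²  →  s² = 4A/√3 = 4·28.7/√3 = 66.2798
s = 8.14124
Perimeter = 3s = 24.42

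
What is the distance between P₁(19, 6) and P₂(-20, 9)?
Using the distance formula: d = sqrt((x₂-x₁)² + (y₂-y₁)²)
dx = (-20) - 19 = -39
dy = 9 - 6 = 3
d = sqrt((-39)² + 3²) = sqrt(1521 + 9) = sqrt(1530) = 39.12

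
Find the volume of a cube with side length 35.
Volume = s³
Volume = 35³
Volume = 42875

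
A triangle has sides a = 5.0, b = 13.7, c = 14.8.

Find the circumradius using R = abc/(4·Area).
s = (a+b+c)/2 = 16.75
Area = √(s(s-a)(s-b)(s-c)) = √(16.75·11.75·3.05·1.95) = 34.2132
R = abc/(4·Area) = (5.0·13.7·14.8)/(4·34.2132) = 1013.8/136.8528 = 7.408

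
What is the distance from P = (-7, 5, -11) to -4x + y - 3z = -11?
d = |(-4)(-7) + 1(5) + (-3)(-11) - (-11)| / √((-4)² + 1² + (-3)²) = 77/√26 = 15.1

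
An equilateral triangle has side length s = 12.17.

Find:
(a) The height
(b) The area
(a) Height h = s·√3/2 = 12.17·√3/2 = 10.54
(b) Area = (√3/4)·s² = (√3/4)·12.17² = (√3/4)·148.109 = 64.13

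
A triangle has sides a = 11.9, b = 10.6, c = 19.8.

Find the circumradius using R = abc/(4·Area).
s = (a+b+c)/2 = 21.15
Area = √(s(s-a)(s-b)(s-c)) = √(21.15·9.25·10.55·1.35) = 52.7861
R = abc/(4·Area) = (11.9·10.6·19.8)/(4·52.7861) = 2497.572/211.1444 = 11.83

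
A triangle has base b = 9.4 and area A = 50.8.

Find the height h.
A = ½bh  →  h = 2A/b
h = 2·50.8/9.4 = 10.81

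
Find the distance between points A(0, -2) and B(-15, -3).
Using the distance formula: d = sqrt((x₂-x₁)² + (y₂-y₁)²)
dx = (-15) - 0 = -15
dy = (-3) - (-2) = -1
d = sqrt((-15)² + (-1)²) = sqrt(225 + 1) = sqrt(226) = 15.03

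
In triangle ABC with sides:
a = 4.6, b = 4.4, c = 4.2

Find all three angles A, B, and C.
By the law of cosines:
cos(A) = (b² + c² - a²)/(2bc) = 0.428571  →  A = 64.62°
cos(B) = (a² + c² - b²)/(2ac) = 0.503106  →  B = 59.79°
cos(C) = (a² + b² - c²)/(2ab) = 0.565217  →  C = 55.58°
Check: A + B + C = 180.0° ✓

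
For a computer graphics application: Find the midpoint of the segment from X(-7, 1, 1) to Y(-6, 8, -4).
Midpoint = ((-7-6)/2, (1+8)/2, (1-4)/2) = (-6.5, 4.5, -1.5)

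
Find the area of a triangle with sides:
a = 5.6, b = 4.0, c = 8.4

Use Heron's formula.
s = (a+b+c)/2 = (5.6+4.0+8.4)/2 = 9
A = √(s(s-a)(s-b)(s-c)) = √(9·3.4·5·0.6)
A = √91.8 = 9.581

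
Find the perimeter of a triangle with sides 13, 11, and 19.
Perimeter = sum of all sides
Perimeter = 13 + 11 + 19
Perimeter = 43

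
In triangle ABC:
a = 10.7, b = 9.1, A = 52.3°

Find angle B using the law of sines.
sin(B)/b = sin(A)/a
sin(B) = b·sin(A)/a = 9.1·sin(52.3°)/10.7 = 0.672910
B = arcsin(0.672910) = 42.29°  (b ≤ a, so B ≤ A and the acute solution is unique)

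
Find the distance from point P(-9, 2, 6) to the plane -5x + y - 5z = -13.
d = |(-5)(-9) + 1(2) + (-5)(6) - (-13)| / √((-5)² + 1² + (-5)²) = 30/√51 = 4.201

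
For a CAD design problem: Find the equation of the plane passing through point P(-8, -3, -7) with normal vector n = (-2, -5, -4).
d = n·P = (-2)(-8) + (-5)(-3) + (-4)(-7) = 59
Plane: -2x - 5y - 4z = 59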